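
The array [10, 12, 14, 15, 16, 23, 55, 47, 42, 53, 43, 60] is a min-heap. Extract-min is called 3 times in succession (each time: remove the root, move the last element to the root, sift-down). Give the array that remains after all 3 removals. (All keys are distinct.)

[15, 16, 23, 42, 53, 43, 55, 47, 60]

extract-min #1 returns 10:
  remove root 10; move last element 60 to root → [60, 12, 14, 15, 16, 23, 55, 47, 42, 53, 43]
  60 vs smaller child 12 at index 1, swap → [12, 60, 14, 15, 16, 23, 55, 47, 42, 53, 43]
  60 vs smaller child 15 at index 3, swap → [12, 15, 14, 60, 16, 23, 55, 47, 42, 53, 43]
  60 vs smaller child 42 at index 8, swap → [12, 15, 14, 42, 16, 23, 55, 47, 60, 53, 43]
extract-min #2 returns 12:
  remove root 12; move last element 43 to root → [43, 15, 14, 42, 16, 23, 55, 47, 60, 53]
  43 vs smaller child 14 at index 2, swap → [14, 15, 43, 42, 16, 23, 55, 47, 60, 53]
  43 vs smaller child 23 at index 5, swap → [14, 15, 23, 42, 16, 43, 55, 47, 60, 53]
extract-min #3 returns 14:
  remove root 14; move last element 53 to root → [53, 15, 23, 42, 16, 43, 55, 47, 60]
  53 vs smaller child 15 at index 1, swap → [15, 53, 23, 42, 16, 43, 55, 47, 60]
  53 vs smaller child 16 at index 4, swap → [15, 16, 23, 42, 53, 43, 55, 47, 60]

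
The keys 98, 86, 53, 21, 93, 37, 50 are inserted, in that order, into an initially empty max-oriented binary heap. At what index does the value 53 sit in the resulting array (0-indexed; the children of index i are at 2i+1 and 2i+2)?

2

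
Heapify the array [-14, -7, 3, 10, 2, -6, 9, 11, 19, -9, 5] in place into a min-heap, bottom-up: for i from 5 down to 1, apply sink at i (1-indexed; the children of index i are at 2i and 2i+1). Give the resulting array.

sift down from index 5:
  2 vs smaller child -9 at index 10, swap → [-14, -7, 3, 10, -9, -6, 9, 11, 19, 2, 5]
sift down from index 4: already satisfies heap property
sift down from index 3:
  3 vs smaller child -6 at index 6, swap → [-14, -7, -6, 10, -9, 3, 9, 11, 19, 2, 5]
sift down from index 2:
  -7 vs smaller child -9 at index 5, swap → [-14, -9, -6, 10, -7, 3, 9, 11, 19, 2, 5]
sift down from index 1: already satisfies heap property

[-14, -9, -6, 10, -7, 3, 9, 11, 19, 2, 5]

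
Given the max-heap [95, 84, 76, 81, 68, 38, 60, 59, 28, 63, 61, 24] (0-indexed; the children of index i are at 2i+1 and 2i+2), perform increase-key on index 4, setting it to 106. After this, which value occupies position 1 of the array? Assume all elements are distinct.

set index 4 from 68 to 106 → [95, 84, 76, 81, 106, 38, 60, 59, 28, 63, 61, 24]
106 > parent 84 at index 1, swap → [95, 106, 76, 81, 84, 38, 60, 59, 28, 63, 61, 24]
106 > parent 95 at index 0, swap → [106, 95, 76, 81, 84, 38, 60, 59, 28, 63, 61, 24]
resulting array: [106, 95, 76, 81, 84, 38, 60, 59, 28, 63, 61, 24]

95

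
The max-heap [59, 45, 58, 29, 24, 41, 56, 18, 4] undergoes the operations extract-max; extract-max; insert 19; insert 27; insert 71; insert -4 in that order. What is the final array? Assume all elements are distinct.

[71, 56, 41, 29, 45, 18, 4, 19, 27, 24, -4]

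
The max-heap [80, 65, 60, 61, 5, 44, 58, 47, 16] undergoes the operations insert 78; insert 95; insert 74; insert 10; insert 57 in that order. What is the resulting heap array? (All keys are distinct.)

insert 78:
  append 78 at index 9 → [80, 65, 60, 61, 5, 44, 58, 47, 16, 78]
  78 > parent 5 at index 4, swap → [80, 65, 60, 61, 78, 44, 58, 47, 16, 5]
  78 > parent 65 at index 1, swap → [80, 78, 60, 61, 65, 44, 58, 47, 16, 5]
insert 95:
  append 95 at index 10 → [80, 78, 60, 61, 65, 44, 58, 47, 16, 5, 95]
  95 > parent 65 at index 4, swap → [80, 78, 60, 61, 95, 44, 58, 47, 16, 5, 65]
  95 > parent 78 at index 1, swap → [80, 95, 60, 61, 78, 44, 58, 47, 16, 5, 65]
  95 > parent 80 at index 0, swap → [95, 80, 60, 61, 78, 44, 58, 47, 16, 5, 65]
insert 74:
  append 74 at index 11 → [95, 80, 60, 61, 78, 44, 58, 47, 16, 5, 65, 74]
  74 > parent 44 at index 5, swap → [95, 80, 60, 61, 78, 74, 58, 47, 16, 5, 65, 44]
  74 > parent 60 at index 2, swap → [95, 80, 74, 61, 78, 60, 58, 47, 16, 5, 65, 44]
insert 10:
  append 10 at index 12 → [95, 80, 74, 61, 78, 60, 58, 47, 16, 5, 65, 44, 10] (no swap needed)
insert 57:
  append 57 at index 13 → [95, 80, 74, 61, 78, 60, 58, 47, 16, 5, 65, 44, 10, 57] (no swap needed)

[95, 80, 74, 61, 78, 60, 58, 47, 16, 5, 65, 44, 10, 57]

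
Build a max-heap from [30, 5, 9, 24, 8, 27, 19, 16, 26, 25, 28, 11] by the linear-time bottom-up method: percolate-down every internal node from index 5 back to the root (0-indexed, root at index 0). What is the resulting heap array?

[30, 28, 27, 26, 25, 11, 19, 16, 24, 5, 8, 9]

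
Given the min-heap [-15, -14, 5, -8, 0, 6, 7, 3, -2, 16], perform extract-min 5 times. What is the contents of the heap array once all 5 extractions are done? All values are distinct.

extract-min #1 returns -15:
  remove root -15; move last element 16 to root → [16, -14, 5, -8, 0, 6, 7, 3, -2]
  16 vs smaller child -14 at index 1, swap → [-14, 16, 5, -8, 0, 6, 7, 3, -2]
  16 vs smaller child -8 at index 3, swap → [-14, -8, 5, 16, 0, 6, 7, 3, -2]
  16 vs smaller child -2 at index 8, swap → [-14, -8, 5, -2, 0, 6, 7, 3, 16]
extract-min #2 returns -14:
  remove root -14; move last element 16 to root → [16, -8, 5, -2, 0, 6, 7, 3]
  16 vs smaller child -8 at index 1, swap → [-8, 16, 5, -2, 0, 6, 7, 3]
  16 vs smaller child -2 at index 3, swap → [-8, -2, 5, 16, 0, 6, 7, 3]
  16 vs only child 3 at index 7, swap → [-8, -2, 5, 3, 0, 6, 7, 16]
extract-min #3 returns -8:
  remove root -8; move last element 16 to root → [16, -2, 5, 3, 0, 6, 7]
  16 vs smaller child -2 at index 1, swap → [-2, 16, 5, 3, 0, 6, 7]
  16 vs smaller child 0 at index 4, swap → [-2, 0, 5, 3, 16, 6, 7]
extract-min #4 returns -2:
  remove root -2; move last element 7 to root → [7, 0, 5, 3, 16, 6]
  7 vs smaller child 0 at index 1, swap → [0, 7, 5, 3, 16, 6]
  7 vs smaller child 3 at index 3, swap → [0, 3, 5, 7, 16, 6]
extract-min #5 returns 0:
  remove root 0; move last element 6 to root → [6, 3, 5, 7, 16]
  6 vs smaller child 3 at index 1, swap → [3, 6, 5, 7, 16]

[3, 6, 5, 7, 16]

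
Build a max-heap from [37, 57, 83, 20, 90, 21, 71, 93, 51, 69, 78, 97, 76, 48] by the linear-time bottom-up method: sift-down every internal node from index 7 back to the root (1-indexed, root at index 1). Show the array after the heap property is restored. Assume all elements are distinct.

[97, 93, 83, 57, 90, 76, 71, 20, 51, 69, 78, 21, 37, 48]

sift down from index 7: already satisfies heap property
sift down from index 6:
  21 vs larger child 97 at index 12, swap → [37, 57, 83, 20, 90, 97, 71, 93, 51, 69, 78, 21, 76, 48]
sift down from index 5: already satisfies heap property
sift down from index 4:
  20 vs larger child 93 at index 8, swap → [37, 57, 83, 93, 90, 97, 71, 20, 51, 69, 78, 21, 76, 48]
sift down from index 3:
  83 vs larger child 97 at index 6, swap → [37, 57, 97, 93, 90, 83, 71, 20, 51, 69, 78, 21, 76, 48]
sift down from index 2:
  57 vs larger child 93 at index 4, swap → [37, 93, 97, 57, 90, 83, 71, 20, 51, 69, 78, 21, 76, 48]
sift down from index 1:
  37 vs larger child 97 at index 3, swap → [97, 93, 37, 57, 90, 83, 71, 20, 51, 69, 78, 21, 76, 48]
  37 vs larger child 83 at index 6, swap → [97, 93, 83, 57, 90, 37, 71, 20, 51, 69, 78, 21, 76, 48]
  37 vs larger child 76 at index 13, swap → [97, 93, 83, 57, 90, 76, 71, 20, 51, 69, 78, 21, 37, 48]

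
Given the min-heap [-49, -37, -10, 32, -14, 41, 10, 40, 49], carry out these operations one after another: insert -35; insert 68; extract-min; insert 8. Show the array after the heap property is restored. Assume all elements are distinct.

insert -35:
  append -35 at index 9 → [-49, -37, -10, 32, -14, 41, 10, 40, 49, -35]
  -35 < parent -14 at index 4, swap → [-49, -37, -10, 32, -35, 41, 10, 40, 49, -14]
insert 68:
  append 68 at index 10 → [-49, -37, -10, 32, -35, 41, 10, 40, 49, -14, 68] (no swap needed)
extract-min → returns -49:
  remove root -49; move last element 68 to root → [68, -37, -10, 32, -35, 41, 10, 40, 49, -14]
  68 vs smaller child -37 at index 1, swap → [-37, 68, -10, 32, -35, 41, 10, 40, 49, -14]
  68 vs smaller child -35 at index 4, swap → [-37, -35, -10, 32, 68, 41, 10, 40, 49, -14]
  68 vs only child -14 at index 9, swap → [-37, -35, -10, 32, -14, 41, 10, 40, 49, 68]
insert 8:
  append 8 at index 10 → [-37, -35, -10, 32, -14, 41, 10, 40, 49, 68, 8] (no swap needed)

[-37, -35, -10, 32, -14, 41, 10, 40, 49, 68, 8]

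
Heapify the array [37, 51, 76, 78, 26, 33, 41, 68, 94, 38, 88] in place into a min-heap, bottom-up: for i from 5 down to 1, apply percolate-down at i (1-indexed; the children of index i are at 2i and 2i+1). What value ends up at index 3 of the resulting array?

33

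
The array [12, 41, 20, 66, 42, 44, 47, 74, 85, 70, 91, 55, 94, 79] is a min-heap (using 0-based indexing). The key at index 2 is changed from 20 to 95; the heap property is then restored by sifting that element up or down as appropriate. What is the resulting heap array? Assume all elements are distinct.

set index 2 from 20 to 95 → [12, 41, 95, 66, 42, 44, 47, 74, 85, 70, 91, 55, 94, 79]
95 vs smaller child 44 at index 5, swap → [12, 41, 44, 66, 42, 95, 47, 74, 85, 70, 91, 55, 94, 79]
95 vs smaller child 55 at index 11, swap → [12, 41, 44, 66, 42, 55, 47, 74, 85, 70, 91, 95, 94, 79]

[12, 41, 44, 66, 42, 55, 47, 74, 85, 70, 91, 95, 94, 79]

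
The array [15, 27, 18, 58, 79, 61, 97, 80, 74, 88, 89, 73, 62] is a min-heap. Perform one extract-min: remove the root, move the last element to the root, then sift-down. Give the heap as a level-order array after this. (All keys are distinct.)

remove root 15; move last element 62 to root → [62, 27, 18, 58, 79, 61, 97, 80, 74, 88, 89, 73]
62 vs smaller child 18 at index 2, swap → [18, 27, 62, 58, 79, 61, 97, 80, 74, 88, 89, 73]
62 vs smaller child 61 at index 5, swap → [18, 27, 61, 58, 79, 62, 97, 80, 74, 88, 89, 73]

[18, 27, 61, 58, 79, 62, 97, 80, 74, 88, 89, 73]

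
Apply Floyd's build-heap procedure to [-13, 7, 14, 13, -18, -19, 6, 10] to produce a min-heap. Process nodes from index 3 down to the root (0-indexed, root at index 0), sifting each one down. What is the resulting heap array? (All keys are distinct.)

[-19, -18, -13, 10, 7, 14, 6, 13]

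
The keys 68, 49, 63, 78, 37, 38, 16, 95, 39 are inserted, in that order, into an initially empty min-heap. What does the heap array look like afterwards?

Insert 68:
  append 68 at index 0 → [68] (no swap needed)
Insert 49:
  append 49 at index 1 → [68, 49]
  49 < parent 68 at index 0, swap → [49, 68]
Insert 63:
  append 63 at index 2 → [49, 68, 63] (no swap needed)
Insert 78:
  append 78 at index 3 → [49, 68, 63, 78] (no swap needed)
Insert 37:
  append 37 at index 4 → [49, 68, 63, 78, 37]
  37 < parent 68 at index 1, swap → [49, 37, 63, 78, 68]
  37 < parent 49 at index 0, swap → [37, 49, 63, 78, 68]
Insert 38:
  append 38 at index 5 → [37, 49, 63, 78, 68, 38]
  38 < parent 63 at index 2, swap → [37, 49, 38, 78, 68, 63]
Insert 16:
  append 16 at index 6 → [37, 49, 38, 78, 68, 63, 16]
  16 < parent 38 at index 2, swap → [37, 49, 16, 78, 68, 63, 38]
  16 < parent 37 at index 0, swap → [16, 49, 37, 78, 68, 63, 38]
Insert 95:
  append 95 at index 7 → [16, 49, 37, 78, 68, 63, 38, 95] (no swap needed)
Insert 39:
  append 39 at index 8 → [16, 49, 37, 78, 68, 63, 38, 95, 39]
  39 < parent 78 at index 3, swap → [16, 49, 37, 39, 68, 63, 38, 95, 78]
  39 < parent 49 at index 1, swap → [16, 39, 37, 49, 68, 63, 38, 95, 78]

[16, 39, 37, 49, 68, 63, 38, 95, 78]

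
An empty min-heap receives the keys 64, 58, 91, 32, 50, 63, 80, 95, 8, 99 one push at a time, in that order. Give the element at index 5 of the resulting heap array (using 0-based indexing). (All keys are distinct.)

91

Insert 64:
  append 64 at index 0 → [64] (no swap needed)
Insert 58:
  append 58 at index 1 → [64, 58]
  58 < parent 64 at index 0, swap → [58, 64]
Insert 91:
  append 91 at index 2 → [58, 64, 91] (no swap needed)
Insert 32:
  append 32 at index 3 → [58, 64, 91, 32]
  32 < parent 64 at index 1, swap → [58, 32, 91, 64]
  32 < parent 58 at index 0, swap → [32, 58, 91, 64]
Insert 50:
  append 50 at index 4 → [32, 58, 91, 64, 50]
  50 < parent 58 at index 1, swap → [32, 50, 91, 64, 58]
Insert 63:
  append 63 at index 5 → [32, 50, 91, 64, 58, 63]
  63 < parent 91 at index 2, swap → [32, 50, 63, 64, 58, 91]
Insert 80:
  append 80 at index 6 → [32, 50, 63, 64, 58, 91, 80] (no swap needed)
Insert 95:
  append 95 at index 7 → [32, 50, 63, 64, 58, 91, 80, 95] (no swap needed)
Insert 8:
  append 8 at index 8 → [32, 50, 63, 64, 58, 91, 80, 95, 8]
  8 < parent 64 at index 3, swap → [32, 50, 63, 8, 58, 91, 80, 95, 64]
  8 < parent 50 at index 1, swap → [32, 8, 63, 50, 58, 91, 80, 95, 64]
  8 < parent 32 at index 0, swap → [8, 32, 63, 50, 58, 91, 80, 95, 64]
Insert 99:
  append 99 at index 9 → [8, 32, 63, 50, 58, 91, 80, 95, 64, 99] (no swap needed)
resulting array: [8, 32, 63, 50, 58, 91, 80, 95, 64, 99]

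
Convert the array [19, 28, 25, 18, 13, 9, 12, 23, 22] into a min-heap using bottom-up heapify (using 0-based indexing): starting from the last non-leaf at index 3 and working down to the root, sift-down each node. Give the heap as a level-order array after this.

sift down from index 3: already satisfies heap property
sift down from index 2:
  25 vs smaller child 9 at index 5, swap → [19, 28, 9, 18, 13, 25, 12, 23, 22]
sift down from index 1:
  28 vs smaller child 13 at index 4, swap → [19, 13, 9, 18, 28, 25, 12, 23, 22]
sift down from index 0:
  19 vs smaller child 9 at index 2, swap → [9, 13, 19, 18, 28, 25, 12, 23, 22]
  19 vs smaller child 12 at index 6, swap → [9, 13, 12, 18, 28, 25, 19, 23, 22]

[9, 13, 12, 18, 28, 25, 19, 23, 22]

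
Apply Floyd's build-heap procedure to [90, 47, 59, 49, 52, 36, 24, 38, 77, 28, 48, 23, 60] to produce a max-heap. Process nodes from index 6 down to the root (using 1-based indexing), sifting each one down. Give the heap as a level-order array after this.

sift down from index 6:
  36 vs larger child 60 at index 13, swap → [90, 47, 59, 49, 52, 60, 24, 38, 77, 28, 48, 23, 36]
sift down from index 5: already satisfies heap property
sift down from index 4:
  49 vs larger child 77 at index 9, swap → [90, 47, 59, 77, 52, 60, 24, 38, 49, 28, 48, 23, 36]
sift down from index 3:
  59 vs larger child 60 at index 6, swap → [90, 47, 60, 77, 52, 59, 24, 38, 49, 28, 48, 23, 36]
sift down from index 2:
  47 vs larger child 77 at index 4, swap → [90, 77, 60, 47, 52, 59, 24, 38, 49, 28, 48, 23, 36]
  47 vs larger child 49 at index 9, swap → [90, 77, 60, 49, 52, 59, 24, 38, 47, 28, 48, 23, 36]
sift down from index 1: already satisfies heap property

[90, 77, 60, 49, 52, 59, 24, 38, 47, 28, 48, 23, 36]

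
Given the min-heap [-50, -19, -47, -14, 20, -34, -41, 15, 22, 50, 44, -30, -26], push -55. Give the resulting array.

[-55, -19, -50, -14, 20, -34, -47, 15, 22, 50, 44, -30, -26, -41]

append -55 at index 13 → [-50, -19, -47, -14, 20, -34, -41, 15, 22, 50, 44, -30, -26, -55]
-55 < parent -41 at index 6, swap → [-50, -19, -47, -14, 20, -34, -55, 15, 22, 50, 44, -30, -26, -41]
-55 < parent -47 at index 2, swap → [-50, -19, -55, -14, 20, -34, -47, 15, 22, 50, 44, -30, -26, -41]
-55 < parent -50 at index 0, swap → [-55, -19, -50, -14, 20, -34, -47, 15, 22, 50, 44, -30, -26, -41]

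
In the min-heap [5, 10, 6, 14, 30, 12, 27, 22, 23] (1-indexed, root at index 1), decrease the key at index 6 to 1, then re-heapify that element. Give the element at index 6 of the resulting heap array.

set index 6 from 12 to 1 → [5, 10, 6, 14, 30, 1, 27, 22, 23]
1 < parent 6 at index 3, swap → [5, 10, 1, 14, 30, 6, 27, 22, 23]
1 < parent 5 at index 1, swap → [1, 10, 5, 14, 30, 6, 27, 22, 23]
resulting array: [1, 10, 5, 14, 30, 6, 27, 22, 23]

6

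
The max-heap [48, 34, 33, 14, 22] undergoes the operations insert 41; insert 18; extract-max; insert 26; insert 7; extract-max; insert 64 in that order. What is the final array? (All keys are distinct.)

[64, 34, 33, 22, 7, 18, 26, 14]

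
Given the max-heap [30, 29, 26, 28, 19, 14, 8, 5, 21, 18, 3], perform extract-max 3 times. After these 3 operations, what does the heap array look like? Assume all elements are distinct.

[26, 21, 14, 18, 19, 3, 8, 5]

extract-max #1 returns 30:
  remove root 30; move last element 3 to root → [3, 29, 26, 28, 19, 14, 8, 5, 21, 18]
  3 vs larger child 29 at index 1, swap → [29, 3, 26, 28, 19, 14, 8, 5, 21, 18]
  3 vs larger child 28 at index 3, swap → [29, 28, 26, 3, 19, 14, 8, 5, 21, 18]
  3 vs larger child 21 at index 8, swap → [29, 28, 26, 21, 19, 14, 8, 5, 3, 18]
extract-max #2 returns 29:
  remove root 29; move last element 18 to root → [18, 28, 26, 21, 19, 14, 8, 5, 3]
  18 vs larger child 28 at index 1, swap → [28, 18, 26, 21, 19, 14, 8, 5, 3]
  18 vs larger child 21 at index 3, swap → [28, 21, 26, 18, 19, 14, 8, 5, 3]
extract-max #3 returns 28:
  remove root 28; move last element 3 to root → [3, 21, 26, 18, 19, 14, 8, 5]
  3 vs larger child 26 at index 2, swap → [26, 21, 3, 18, 19, 14, 8, 5]
  3 vs larger child 14 at index 5, swap → [26, 21, 14, 18, 19, 3, 8, 5]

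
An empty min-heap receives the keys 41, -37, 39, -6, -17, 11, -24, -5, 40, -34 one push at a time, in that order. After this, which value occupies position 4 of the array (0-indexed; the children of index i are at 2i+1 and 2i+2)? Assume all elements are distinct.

Insert 41:
  append 41 at index 0 → [41] (no swap needed)
Insert -37:
  append -37 at index 1 → [41, -37]
  -37 < parent 41 at index 0, swap → [-37, 41]
Insert 39:
  append 39 at index 2 → [-37, 41, 39] (no swap needed)
Insert -6:
  append -6 at index 3 → [-37, 41, 39, -6]
  -6 < parent 41 at index 1, swap → [-37, -6, 39, 41]
Insert -17:
  append -17 at index 4 → [-37, -6, 39, 41, -17]
  -17 < parent -6 at index 1, swap → [-37, -17, 39, 41, -6]
Insert 11:
  append 11 at index 5 → [-37, -17, 39, 41, -6, 11]
  11 < parent 39 at index 2, swap → [-37, -17, 11, 41, -6, 39]
Insert -24:
  append -24 at index 6 → [-37, -17, 11, 41, -6, 39, -24]
  -24 < parent 11 at index 2, swap → [-37, -17, -24, 41, -6, 39, 11]
Insert -5:
  append -5 at index 7 → [-37, -17, -24, 41, -6, 39, 11, -5]
  -5 < parent 41 at index 3, swap → [-37, -17, -24, -5, -6, 39, 11, 41]
Insert 40:
  append 40 at index 8 → [-37, -17, -24, -5, -6, 39, 11, 41, 40] (no swap needed)
Insert -34:
  append -34 at index 9 → [-37, -17, -24, -5, -6, 39, 11, 41, 40, -34]
  -34 < parent -6 at index 4, swap → [-37, -17, -24, -5, -34, 39, 11, 41, 40, -6]
  -34 < parent -17 at index 1, swap → [-37, -34, -24, -5, -17, 39, 11, 41, 40, -6]
resulting array: [-37, -34, -24, -5, -17, 39, 11, 41, 40, -6]

-17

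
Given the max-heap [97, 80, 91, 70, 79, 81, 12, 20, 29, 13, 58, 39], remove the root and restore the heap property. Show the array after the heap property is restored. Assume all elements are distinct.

[91, 80, 81, 70, 79, 39, 12, 20, 29, 13, 58]

remove root 97; move last element 39 to root → [39, 80, 91, 70, 79, 81, 12, 20, 29, 13, 58]
39 vs larger child 91 at index 2, swap → [91, 80, 39, 70, 79, 81, 12, 20, 29, 13, 58]
39 vs larger child 81 at index 5, swap → [91, 80, 81, 70, 79, 39, 12, 20, 29, 13, 58]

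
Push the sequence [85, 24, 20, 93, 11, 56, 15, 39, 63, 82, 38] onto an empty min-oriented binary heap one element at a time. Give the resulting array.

[11, 20, 15, 39, 38, 56, 24, 93, 63, 85, 82]

Insert 85:
  append 85 at index 0 → [85] (no swap needed)
Insert 24:
  append 24 at index 1 → [85, 24]
  24 < parent 85 at index 0, swap → [24, 85]
Insert 20:
  append 20 at index 2 → [24, 85, 20]
  20 < parent 24 at index 0, swap → [20, 85, 24]
Insert 93:
  append 93 at index 3 → [20, 85, 24, 93] (no swap needed)
Insert 11:
  append 11 at index 4 → [20, 85, 24, 93, 11]
  11 < parent 85 at index 1, swap → [20, 11, 24, 93, 85]
  11 < parent 20 at index 0, swap → [11, 20, 24, 93, 85]
Insert 56:
  append 56 at index 5 → [11, 20, 24, 93, 85, 56] (no swap needed)
Insert 15:
  append 15 at index 6 → [11, 20, 24, 93, 85, 56, 15]
  15 < parent 24 at index 2, swap → [11, 20, 15, 93, 85, 56, 24]
Insert 39:
  append 39 at index 7 → [11, 20, 15, 93, 85, 56, 24, 39]
  39 < parent 93 at index 3, swap → [11, 20, 15, 39, 85, 56, 24, 93]
Insert 63:
  append 63 at index 8 → [11, 20, 15, 39, 85, 56, 24, 93, 63] (no swap needed)
Insert 82:
  append 82 at index 9 → [11, 20, 15, 39, 85, 56, 24, 93, 63, 82]
  82 < parent 85 at index 4, swap → [11, 20, 15, 39, 82, 56, 24, 93, 63, 85]
Insert 38:
  append 38 at index 10 → [11, 20, 15, 39, 82, 56, 24, 93, 63, 85, 38]
  38 < parent 82 at index 4, swap → [11, 20, 15, 39, 38, 56, 24, 93, 63, 85, 82]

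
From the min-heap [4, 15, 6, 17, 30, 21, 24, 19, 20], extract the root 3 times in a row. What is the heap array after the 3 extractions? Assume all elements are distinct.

[17, 19, 20, 24, 30, 21]

extract-min #1 returns 4:
  remove root 4; move last element 20 to root → [20, 15, 6, 17, 30, 21, 24, 19]
  20 vs smaller child 6 at index 2, swap → [6, 15, 20, 17, 30, 21, 24, 19]
extract-min #2 returns 6:
  remove root 6; move last element 19 to root → [19, 15, 20, 17, 30, 21, 24]
  19 vs smaller child 15 at index 1, swap → [15, 19, 20, 17, 30, 21, 24]
  19 vs smaller child 17 at index 3, swap → [15, 17, 20, 19, 30, 21, 24]
extract-min #3 returns 15:
  remove root 15; move last element 24 to root → [24, 17, 20, 19, 30, 21]
  24 vs smaller child 17 at index 1, swap → [17, 24, 20, 19, 30, 21]
  24 vs smaller child 19 at index 3, swap → [17, 19, 20, 24, 30, 21]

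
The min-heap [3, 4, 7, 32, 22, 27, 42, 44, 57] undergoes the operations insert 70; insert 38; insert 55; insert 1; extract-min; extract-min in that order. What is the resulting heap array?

[4, 22, 7, 32, 38, 27, 42, 44, 57, 70, 55]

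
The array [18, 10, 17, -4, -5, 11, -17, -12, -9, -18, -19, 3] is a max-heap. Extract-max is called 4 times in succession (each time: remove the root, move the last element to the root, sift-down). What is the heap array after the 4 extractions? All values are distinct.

[3, -4, -17, -9, -5, -19, -18, -12]

extract-max #1 returns 18:
  remove root 18; move last element 3 to root → [3, 10, 17, -4, -5, 11, -17, -12, -9, -18, -19]
  3 vs larger child 17 at index 2, swap → [17, 10, 3, -4, -5, 11, -17, -12, -9, -18, -19]
  3 vs larger child 11 at index 5, swap → [17, 10, 11, -4, -5, 3, -17, -12, -9, -18, -19]
extract-max #2 returns 17:
  remove root 17; move last element -19 to root → [-19, 10, 11, -4, -5, 3, -17, -12, -9, -18]
  -19 vs larger child 11 at index 2, swap → [11, 10, -19, -4, -5, 3, -17, -12, -9, -18]
  -19 vs larger child 3 at index 5, swap → [11, 10, 3, -4, -5, -19, -17, -12, -9, -18]
extract-max #3 returns 11:
  remove root 11; move last element -18 to root → [-18, 10, 3, -4, -5, -19, -17, -12, -9]
  -18 vs larger child 10 at index 1, swap → [10, -18, 3, -4, -5, -19, -17, -12, -9]
  -18 vs larger child -4 at index 3, swap → [10, -4, 3, -18, -5, -19, -17, -12, -9]
  -18 vs larger child -9 at index 8, swap → [10, -4, 3, -9, -5, -19, -17, -12, -18]
extract-max #4 returns 10:
  remove root 10; move last element -18 to root → [-18, -4, 3, -9, -5, -19, -17, -12]
  -18 vs larger child 3 at index 2, swap → [3, -4, -18, -9, -5, -19, -17, -12]
  -18 vs larger child -17 at index 6, swap → [3, -4, -17, -9, -5, -19, -18, -12]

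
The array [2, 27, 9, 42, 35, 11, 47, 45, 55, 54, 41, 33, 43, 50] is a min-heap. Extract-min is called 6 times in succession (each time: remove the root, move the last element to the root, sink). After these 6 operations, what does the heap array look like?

extract-min #1 returns 2:
  remove root 2; move last element 50 to root → [50, 27, 9, 42, 35, 11, 47, 45, 55, 54, 41, 33, 43]
  50 vs smaller child 9 at index 2, swap → [9, 27, 50, 42, 35, 11, 47, 45, 55, 54, 41, 33, 43]
  50 vs smaller child 11 at index 5, swap → [9, 27, 11, 42, 35, 50, 47, 45, 55, 54, 41, 33, 43]
  50 vs smaller child 33 at index 11, swap → [9, 27, 11, 42, 35, 33, 47, 45, 55, 54, 41, 50, 43]
extract-min #2 returns 9:
  remove root 9; move last element 43 to root → [43, 27, 11, 42, 35, 33, 47, 45, 55, 54, 41, 50]
  43 vs smaller child 11 at index 2, swap → [11, 27, 43, 42, 35, 33, 47, 45, 55, 54, 41, 50]
  43 vs smaller child 33 at index 5, swap → [11, 27, 33, 42, 35, 43, 47, 45, 55, 54, 41, 50]
extract-min #3 returns 11:
  remove root 11; move last element 50 to root → [50, 27, 33, 42, 35, 43, 47, 45, 55, 54, 41]
  50 vs smaller child 27 at index 1, swap → [27, 50, 33, 42, 35, 43, 47, 45, 55, 54, 41]
  50 vs smaller child 35 at index 4, swap → [27, 35, 33, 42, 50, 43, 47, 45, 55, 54, 41]
  50 vs smaller child 41 at index 10, swap → [27, 35, 33, 42, 41, 43, 47, 45, 55, 54, 50]
extract-min #4 returns 27:
  remove root 27; move last element 50 to root → [50, 35, 33, 42, 41, 43, 47, 45, 55, 54]
  50 vs smaller child 33 at index 2, swap → [33, 35, 50, 42, 41, 43, 47, 45, 55, 54]
  50 vs smaller child 43 at index 5, swap → [33, 35, 43, 42, 41, 50, 47, 45, 55, 54]
extract-min #5 returns 33:
  remove root 33; move last element 54 to root → [54, 35, 43, 42, 41, 50, 47, 45, 55]
  54 vs smaller child 35 at index 1, swap → [35, 54, 43, 42, 41, 50, 47, 45, 55]
  54 vs smaller child 41 at index 4, swap → [35, 41, 43, 42, 54, 50, 47, 45, 55]
extract-min #6 returns 35:
  remove root 35; move last element 55 to root → [55, 41, 43, 42, 54, 50, 47, 45]
  55 vs smaller child 41 at index 1, swap → [41, 55, 43, 42, 54, 50, 47, 45]
  55 vs smaller child 42 at index 3, swap → [41, 42, 43, 55, 54, 50, 47, 45]
  55 vs only child 45 at index 7, swap → [41, 42, 43, 45, 54, 50, 47, 55]

[41, 42, 43, 45, 54, 50, 47, 55]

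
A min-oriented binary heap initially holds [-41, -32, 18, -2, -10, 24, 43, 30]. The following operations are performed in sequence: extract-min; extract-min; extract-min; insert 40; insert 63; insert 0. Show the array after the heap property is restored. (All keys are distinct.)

extract-min → returns -41:
  remove root -41; move last element 30 to root → [30, -32, 18, -2, -10, 24, 43]
  30 vs smaller child -32 at index 1, swap → [-32, 30, 18, -2, -10, 24, 43]
  30 vs smaller child -10 at index 4, swap → [-32, -10, 18, -2, 30, 24, 43]
extract-min → returns -32:
  remove root -32; move last element 43 to root → [43, -10, 18, -2, 30, 24]
  43 vs smaller child -10 at index 1, swap → [-10, 43, 18, -2, 30, 24]
  43 vs smaller child -2 at index 3, swap → [-10, -2, 18, 43, 30, 24]
extract-min → returns -10:
  remove root -10; move last element 24 to root → [24, -2, 18, 43, 30]
  24 vs smaller child -2 at index 1, swap → [-2, 24, 18, 43, 30]
insert 40:
  append 40 at index 5 → [-2, 24, 18, 43, 30, 40] (no swap needed)
insert 63:
  append 63 at index 6 → [-2, 24, 18, 43, 30, 40, 63] (no swap needed)
insert 0:
  append 0 at index 7 → [-2, 24, 18, 43, 30, 40, 63, 0]
  0 < parent 43 at index 3, swap → [-2, 24, 18, 0, 30, 40, 63, 43]
  0 < parent 24 at index 1, swap → [-2, 0, 18, 24, 30, 40, 63, 43]

[-2, 0, 18, 24, 30, 40, 63, 43]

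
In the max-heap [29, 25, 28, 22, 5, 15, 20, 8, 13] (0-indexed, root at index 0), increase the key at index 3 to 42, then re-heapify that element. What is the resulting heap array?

[42, 29, 28, 25, 5, 15, 20, 8, 13]

set index 3 from 22 to 42 → [29, 25, 28, 42, 5, 15, 20, 8, 13]
42 > parent 25 at index 1, swap → [29, 42, 28, 25, 5, 15, 20, 8, 13]
42 > parent 29 at index 0, swap → [42, 29, 28, 25, 5, 15, 20, 8, 13]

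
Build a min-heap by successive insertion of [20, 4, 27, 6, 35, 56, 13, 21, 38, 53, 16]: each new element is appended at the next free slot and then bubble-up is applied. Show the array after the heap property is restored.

Insert 20:
  append 20 at index 0 → [20] (no swap needed)
Insert 4:
  append 4 at index 1 → [20, 4]
  4 < parent 20 at index 0, swap → [4, 20]
Insert 27:
  append 27 at index 2 → [4, 20, 27] (no swap needed)
Insert 6:
  append 6 at index 3 → [4, 20, 27, 6]
  6 < parent 20 at index 1, swap → [4, 6, 27, 20]
Insert 35:
  append 35 at index 4 → [4, 6, 27, 20, 35] (no swap needed)
Insert 56:
  append 56 at index 5 → [4, 6, 27, 20, 35, 56] (no swap needed)
Insert 13:
  append 13 at index 6 → [4, 6, 27, 20, 35, 56, 13]
  13 < parent 27 at index 2, swap → [4, 6, 13, 20, 35, 56, 27]
Insert 21:
  append 21 at index 7 → [4, 6, 13, 20, 35, 56, 27, 21] (no swap needed)
Insert 38:
  append 38 at index 8 → [4, 6, 13, 20, 35, 56, 27, 21, 38] (no swap needed)
Insert 53:
  append 53 at index 9 → [4, 6, 13, 20, 35, 56, 27, 21, 38, 53] (no swap needed)
Insert 16:
  append 16 at index 10 → [4, 6, 13, 20, 35, 56, 27, 21, 38, 53, 16]
  16 < parent 35 at index 4, swap → [4, 6, 13, 20, 16, 56, 27, 21, 38, 53, 35]

[4, 6, 13, 20, 16, 56, 27, 21, 38, 53, 35]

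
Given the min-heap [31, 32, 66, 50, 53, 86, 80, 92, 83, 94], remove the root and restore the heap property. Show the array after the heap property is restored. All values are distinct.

[32, 50, 66, 83, 53, 86, 80, 92, 94]

remove root 31; move last element 94 to root → [94, 32, 66, 50, 53, 86, 80, 92, 83]
94 vs smaller child 32 at index 1, swap → [32, 94, 66, 50, 53, 86, 80, 92, 83]
94 vs smaller child 50 at index 3, swap → [32, 50, 66, 94, 53, 86, 80, 92, 83]
94 vs smaller child 83 at index 8, swap → [32, 50, 66, 83, 53, 86, 80, 92, 94]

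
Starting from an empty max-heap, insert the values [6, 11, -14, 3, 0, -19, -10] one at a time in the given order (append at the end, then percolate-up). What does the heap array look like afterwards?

Insert 6:
  append 6 at index 0 → [6] (no swap needed)
Insert 11:
  append 11 at index 1 → [6, 11]
  11 > parent 6 at index 0, swap → [11, 6]
Insert -14:
  append -14 at index 2 → [11, 6, -14] (no swap needed)
Insert 3:
  append 3 at index 3 → [11, 6, -14, 3] (no swap needed)
Insert 0:
  append 0 at index 4 → [11, 6, -14, 3, 0] (no swap needed)
Insert -19:
  append -19 at index 5 → [11, 6, -14, 3, 0, -19] (no swap needed)
Insert -10:
  append -10 at index 6 → [11, 6, -14, 3, 0, -19, -10]
  -10 > parent -14 at index 2, swap → [11, 6, -10, 3, 0, -19, -14]

[11, 6, -10, 3, 0, -19, -14]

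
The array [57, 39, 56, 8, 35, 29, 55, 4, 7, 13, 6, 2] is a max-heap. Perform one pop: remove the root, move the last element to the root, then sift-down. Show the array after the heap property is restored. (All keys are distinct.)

remove root 57; move last element 2 to root → [2, 39, 56, 8, 35, 29, 55, 4, 7, 13, 6]
2 vs larger child 56 at index 2, swap → [56, 39, 2, 8, 35, 29, 55, 4, 7, 13, 6]
2 vs larger child 55 at index 6, swap → [56, 39, 55, 8, 35, 29, 2, 4, 7, 13, 6]

[56, 39, 55, 8, 35, 29, 2, 4, 7, 13, 6]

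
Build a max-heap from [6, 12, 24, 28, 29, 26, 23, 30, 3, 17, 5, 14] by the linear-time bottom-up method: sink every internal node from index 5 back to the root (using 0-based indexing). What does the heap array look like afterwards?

[30, 29, 26, 28, 17, 24, 23, 12, 3, 6, 5, 14]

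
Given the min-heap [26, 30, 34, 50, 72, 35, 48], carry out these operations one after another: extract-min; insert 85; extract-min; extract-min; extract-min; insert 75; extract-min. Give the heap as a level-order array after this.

extract-min → returns 26:
  remove root 26; move last element 48 to root → [48, 30, 34, 50, 72, 35]
  48 vs smaller child 30 at index 1, swap → [30, 48, 34, 50, 72, 35]
insert 85:
  append 85 at index 6 → [30, 48, 34, 50, 72, 35, 85] (no swap needed)
extract-min → returns 30:
  remove root 30; move last element 85 to root → [85, 48, 34, 50, 72, 35]
  85 vs smaller child 34 at index 2, swap → [34, 48, 85, 50, 72, 35]
  85 vs only child 35 at index 5, swap → [34, 48, 35, 50, 72, 85]
extract-min → returns 34:
  remove root 34; move last element 85 to root → [85, 48, 35, 50, 72]
  85 vs smaller child 35 at index 2, swap → [35, 48, 85, 50, 72]
extract-min → returns 35:
  remove root 35; move last element 72 to root → [72, 48, 85, 50]
  72 vs smaller child 48 at index 1, swap → [48, 72, 85, 50]
  72 vs only child 50 at index 3, swap → [48, 50, 85, 72]
insert 75:
  append 75 at index 4 → [48, 50, 85, 72, 75] (no swap needed)
extract-min → returns 48:
  remove root 48; move last element 75 to root → [75, 50, 85, 72]
  75 vs smaller child 50 at index 1, swap → [50, 75, 85, 72]
  75 vs only child 72 at index 3, swap → [50, 72, 85, 75]

[50, 72, 85, 75]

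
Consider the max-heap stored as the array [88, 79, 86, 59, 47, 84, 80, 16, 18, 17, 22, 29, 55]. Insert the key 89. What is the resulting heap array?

[89, 79, 88, 59, 47, 84, 86, 16, 18, 17, 22, 29, 55, 80]

append 89 at index 13 → [88, 79, 86, 59, 47, 84, 80, 16, 18, 17, 22, 29, 55, 89]
89 > parent 80 at index 6, swap → [88, 79, 86, 59, 47, 84, 89, 16, 18, 17, 22, 29, 55, 80]
89 > parent 86 at index 2, swap → [88, 79, 89, 59, 47, 84, 86, 16, 18, 17, 22, 29, 55, 80]
89 > parent 88 at index 0, swap → [89, 79, 88, 59, 47, 84, 86, 16, 18, 17, 22, 29, 55, 80]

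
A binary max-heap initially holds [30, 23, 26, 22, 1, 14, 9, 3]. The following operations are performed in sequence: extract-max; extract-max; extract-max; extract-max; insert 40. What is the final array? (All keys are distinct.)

extract-max → returns 30:
  remove root 30; move last element 3 to root → [3, 23, 26, 22, 1, 14, 9]
  3 vs larger child 26 at index 2, swap → [26, 23, 3, 22, 1, 14, 9]
  3 vs larger child 14 at index 5, swap → [26, 23, 14, 22, 1, 3, 9]
extract-max → returns 26:
  remove root 26; move last element 9 to root → [9, 23, 14, 22, 1, 3]
  9 vs larger child 23 at index 1, swap → [23, 9, 14, 22, 1, 3]
  9 vs larger child 22 at index 3, swap → [23, 22, 14, 9, 1, 3]
extract-max → returns 23:
  remove root 23; move last element 3 to root → [3, 22, 14, 9, 1]
  3 vs larger child 22 at index 1, swap → [22, 3, 14, 9, 1]
  3 vs larger child 9 at index 3, swap → [22, 9, 14, 3, 1]
extract-max → returns 22:
  remove root 22; move last element 1 to root → [1, 9, 14, 3]
  1 vs larger child 14 at index 2, swap → [14, 9, 1, 3]
insert 40:
  append 40 at index 4 → [14, 9, 1, 3, 40]
  40 > parent 9 at index 1, swap → [14, 40, 1, 3, 9]
  40 > parent 14 at index 0, swap → [40, 14, 1, 3, 9]

[40, 14, 1, 3, 9]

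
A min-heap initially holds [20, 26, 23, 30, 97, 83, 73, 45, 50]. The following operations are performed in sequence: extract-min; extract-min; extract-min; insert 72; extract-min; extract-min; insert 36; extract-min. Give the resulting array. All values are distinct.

[50, 72, 83, 73, 97]

extract-min → returns 20:
  remove root 20; move last element 50 to root → [50, 26, 23, 30, 97, 83, 73, 45]
  50 vs smaller child 23 at index 2, swap → [23, 26, 50, 30, 97, 83, 73, 45]
extract-min → returns 23:
  remove root 23; move last element 45 to root → [45, 26, 50, 30, 97, 83, 73]
  45 vs smaller child 26 at index 1, swap → [26, 45, 50, 30, 97, 83, 73]
  45 vs smaller child 30 at index 3, swap → [26, 30, 50, 45, 97, 83, 73]
extract-min → returns 26:
  remove root 26; move last element 73 to root → [73, 30, 50, 45, 97, 83]
  73 vs smaller child 30 at index 1, swap → [30, 73, 50, 45, 97, 83]
  73 vs smaller child 45 at index 3, swap → [30, 45, 50, 73, 97, 83]
insert 72:
  append 72 at index 6 → [30, 45, 50, 73, 97, 83, 72] (no swap needed)
extract-min → returns 30:
  remove root 30; move last element 72 to root → [72, 45, 50, 73, 97, 83]
  72 vs smaller child 45 at index 1, swap → [45, 72, 50, 73, 97, 83]
extract-min → returns 45:
  remove root 45; move last element 83 to root → [83, 72, 50, 73, 97]
  83 vs smaller child 50 at index 2, swap → [50, 72, 83, 73, 97]
insert 36:
  append 36 at index 5 → [50, 72, 83, 73, 97, 36]
  36 < parent 83 at index 2, swap → [50, 72, 36, 73, 97, 83]
  36 < parent 50 at index 0, swap → [36, 72, 50, 73, 97, 83]
extract-min → returns 36:
  remove root 36; move last element 83 to root → [83, 72, 50, 73, 97]
  83 vs smaller child 50 at index 2, swap → [50, 72, 83, 73, 97]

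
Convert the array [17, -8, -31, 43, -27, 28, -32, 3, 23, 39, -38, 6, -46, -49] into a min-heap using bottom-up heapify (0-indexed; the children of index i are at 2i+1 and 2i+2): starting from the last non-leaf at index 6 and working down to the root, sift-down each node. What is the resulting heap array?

[-49, -38, -46, 3, -27, 6, -32, 43, 23, 39, -8, 17, 28, -31]

sift down from index 6:
  -32 vs only child -49 at index 13, swap → [17, -8, -31, 43, -27, 28, -49, 3, 23, 39, -38, 6, -46, -32]
sift down from index 5:
  28 vs smaller child -46 at index 12, swap → [17, -8, -31, 43, -27, -46, -49, 3, 23, 39, -38, 6, 28, -32]
sift down from index 4:
  -27 vs smaller child -38 at index 10, swap → [17, -8, -31, 43, -38, -46, -49, 3, 23, 39, -27, 6, 28, -32]
sift down from index 3:
  43 vs smaller child 3 at index 7, swap → [17, -8, -31, 3, -38, -46, -49, 43, 23, 39, -27, 6, 28, -32]
sift down from index 2:
  -31 vs smaller child -49 at index 6, swap → [17, -8, -49, 3, -38, -46, -31, 43, 23, 39, -27, 6, 28, -32]
  -31 vs only child -32 at index 13, swap → [17, -8, -49, 3, -38, -46, -32, 43, 23, 39, -27, 6, 28, -31]
sift down from index 1:
  -8 vs smaller child -38 at index 4, swap → [17, -38, -49, 3, -8, -46, -32, 43, 23, 39, -27, 6, 28, -31]
  -8 vs smaller child -27 at index 10, swap → [17, -38, -49, 3, -27, -46, -32, 43, 23, 39, -8, 6, 28, -31]
sift down from index 0:
  17 vs smaller child -49 at index 2, swap → [-49, -38, 17, 3, -27, -46, -32, 43, 23, 39, -8, 6, 28, -31]
  17 vs smaller child -46 at index 5, swap → [-49, -38, -46, 3, -27, 17, -32, 43, 23, 39, -8, 6, 28, -31]
  17 vs smaller child 6 at index 11, swap → [-49, -38, -46, 3, -27, 6, -32, 43, 23, 39, -8, 17, 28, -31]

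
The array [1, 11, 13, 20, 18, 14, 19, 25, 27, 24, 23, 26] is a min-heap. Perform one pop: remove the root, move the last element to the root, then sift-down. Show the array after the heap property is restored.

[11, 18, 13, 20, 23, 14, 19, 25, 27, 24, 26]

remove root 1; move last element 26 to root → [26, 11, 13, 20, 18, 14, 19, 25, 27, 24, 23]
26 vs smaller child 11 at index 1, swap → [11, 26, 13, 20, 18, 14, 19, 25, 27, 24, 23]
26 vs smaller child 18 at index 4, swap → [11, 18, 13, 20, 26, 14, 19, 25, 27, 24, 23]
26 vs smaller child 23 at index 10, swap → [11, 18, 13, 20, 23, 14, 19, 25, 27, 24, 26]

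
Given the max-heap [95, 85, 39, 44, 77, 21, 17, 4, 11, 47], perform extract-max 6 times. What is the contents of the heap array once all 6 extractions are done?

[21, 17, 11, 4]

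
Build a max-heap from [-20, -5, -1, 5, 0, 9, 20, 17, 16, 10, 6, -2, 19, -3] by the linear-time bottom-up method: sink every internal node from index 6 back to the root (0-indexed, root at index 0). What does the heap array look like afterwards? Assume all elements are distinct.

sift down from index 6: already satisfies heap property
sift down from index 5:
  9 vs larger child 19 at index 12, swap → [-20, -5, -1, 5, 0, 19, 20, 17, 16, 10, 6, -2, 9, -3]
sift down from index 4:
  0 vs larger child 10 at index 9, swap → [-20, -5, -1, 5, 10, 19, 20, 17, 16, 0, 6, -2, 9, -3]
sift down from index 3:
  5 vs larger child 17 at index 7, swap → [-20, -5, -1, 17, 10, 19, 20, 5, 16, 0, 6, -2, 9, -3]
sift down from index 2:
  -1 vs larger child 20 at index 6, swap → [-20, -5, 20, 17, 10, 19, -1, 5, 16, 0, 6, -2, 9, -3]
sift down from index 1:
  -5 vs larger child 17 at index 3, swap → [-20, 17, 20, -5, 10, 19, -1, 5, 16, 0, 6, -2, 9, -3]
  -5 vs larger child 16 at index 8, swap → [-20, 17, 20, 16, 10, 19, -1, 5, -5, 0, 6, -2, 9, -3]
sift down from index 0:
  -20 vs larger child 20 at index 2, swap → [20, 17, -20, 16, 10, 19, -1, 5, -5, 0, 6, -2, 9, -3]
  -20 vs larger child 19 at index 5, swap → [20, 17, 19, 16, 10, -20, -1, 5, -5, 0, 6, -2, 9, -3]
  -20 vs larger child 9 at index 12, swap → [20, 17, 19, 16, 10, 9, -1, 5, -5, 0, 6, -2, -20, -3]

[20, 17, 19, 16, 10, 9, -1, 5, -5, 0, 6, -2, -20, -3]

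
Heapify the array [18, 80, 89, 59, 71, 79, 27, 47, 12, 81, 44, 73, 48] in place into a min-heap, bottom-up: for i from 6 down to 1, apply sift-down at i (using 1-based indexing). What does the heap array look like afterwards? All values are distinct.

sift down from index 6:
  79 vs smaller child 48 at index 13, swap → [18, 80, 89, 59, 71, 48, 27, 47, 12, 81, 44, 73, 79]
sift down from index 5:
  71 vs smaller child 44 at index 11, swap → [18, 80, 89, 59, 44, 48, 27, 47, 12, 81, 71, 73, 79]
sift down from index 4:
  59 vs smaller child 12 at index 9, swap → [18, 80, 89, 12, 44, 48, 27, 47, 59, 81, 71, 73, 79]
sift down from index 3:
  89 vs smaller child 27 at index 7, swap → [18, 80, 27, 12, 44, 48, 89, 47, 59, 81, 71, 73, 79]
sift down from index 2:
  80 vs smaller child 12 at index 4, swap → [18, 12, 27, 80, 44, 48, 89, 47, 59, 81, 71, 73, 79]
  80 vs smaller child 47 at index 8, swap → [18, 12, 27, 47, 44, 48, 89, 80, 59, 81, 71, 73, 79]
sift down from index 1:
  18 vs smaller child 12 at index 2, swap → [12, 18, 27, 47, 44, 48, 89, 80, 59, 81, 71, 73, 79]

[12, 18, 27, 47, 44, 48, 89, 80, 59, 81, 71, 73, 79]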